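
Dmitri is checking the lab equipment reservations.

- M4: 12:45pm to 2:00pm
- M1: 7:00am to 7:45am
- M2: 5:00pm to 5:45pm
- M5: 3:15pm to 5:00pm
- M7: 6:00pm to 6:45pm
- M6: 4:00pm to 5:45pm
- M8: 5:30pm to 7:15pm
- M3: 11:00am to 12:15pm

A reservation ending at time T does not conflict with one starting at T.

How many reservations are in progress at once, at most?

3

Walk through starts and ends in time order (an end at T is processed before a start at T):
7:00am start M1 → 1
7:45am end M1 → 0
11:00am start M3 → 1
12:15pm end M3 → 0
12:45pm start M4 → 1
2:00pm end M4 → 0
3:15pm start M5 → 1
4:00pm start M6 → 2
5:00pm end M5 → 1
5:00pm start M2 → 2
5:30pm start M8 → 3
5:45pm end M2 → 2
5:45pm end M6 → 1
6:00pm start M7 → 2
6:45pm end M7 → 1
7:15pm end M8 → 0
Peak is 3, at 5:30pm (M2, M6, M8).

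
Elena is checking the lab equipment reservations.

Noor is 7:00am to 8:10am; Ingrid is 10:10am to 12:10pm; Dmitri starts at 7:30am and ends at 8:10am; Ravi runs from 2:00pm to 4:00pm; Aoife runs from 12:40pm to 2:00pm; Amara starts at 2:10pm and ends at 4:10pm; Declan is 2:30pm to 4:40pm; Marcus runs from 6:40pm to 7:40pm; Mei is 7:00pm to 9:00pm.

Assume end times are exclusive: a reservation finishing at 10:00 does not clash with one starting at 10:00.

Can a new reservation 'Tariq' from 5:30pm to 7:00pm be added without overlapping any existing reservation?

No — it overlaps Marcus

Noor: ends 8:10am at or before Tariq starts 5:30pm → clear.
Dmitri: ends 8:10am at or before Tariq starts 5:30pm → clear.
Ingrid: ends 12:10pm at or before Tariq starts 5:30pm → clear.
Aoife: ends 2:00pm at or before Tariq starts 5:30pm → clear.
Ravi: ends 4:00pm at or before Tariq starts 5:30pm → clear.
Amara: ends 4:10pm at or before Tariq starts 5:30pm → clear.
Declan: ends 4:40pm at or before Tariq starts 5:30pm → clear.
Marcus: starts 6:40pm before Tariq ends 7:00pm, and ends 7:40pm after Tariq starts 5:30pm → overlap.
Mei: starts 7:00pm at or after Tariq ends 7:00pm → clear.
Tariq overlaps Marcus.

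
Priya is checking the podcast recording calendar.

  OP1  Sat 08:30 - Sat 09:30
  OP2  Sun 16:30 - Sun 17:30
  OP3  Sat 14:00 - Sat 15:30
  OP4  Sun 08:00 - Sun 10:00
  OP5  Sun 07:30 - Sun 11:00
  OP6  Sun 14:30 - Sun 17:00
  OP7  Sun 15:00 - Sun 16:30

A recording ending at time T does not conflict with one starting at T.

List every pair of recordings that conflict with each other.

OP2 & OP6, OP4 & OP5, OP6 & OP7

Two intervals overlap when each starts before the other ends.
Sorted by start: OP1, OP3, OP5, OP4, OP6, OP7, OP2.
OP3 starts after OP1 ends, so nothing later overlaps OP1 either.
OP5 starts after OP3 ends, so nothing later overlaps OP3 either.
OP4 starts before OP5 ends → OP5 and OP4 overlap.
OP6 starts after OP5 ends, so nothing later overlaps OP5 either.
OP6 starts after OP4 ends, so nothing later overlaps OP4 either.
OP7 starts before OP6 ends → OP6 and OP7 overlap.
OP2 starts before OP6 ends → OP6 and OP2 overlap.
OP2 starts exactly when OP7 ends (back-to-back, no overlap).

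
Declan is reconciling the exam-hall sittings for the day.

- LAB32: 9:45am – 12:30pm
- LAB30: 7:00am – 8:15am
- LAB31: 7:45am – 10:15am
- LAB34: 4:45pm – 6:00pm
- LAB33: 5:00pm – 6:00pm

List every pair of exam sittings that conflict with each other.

Sorted by start: LAB30, LAB31, LAB32, LAB34, LAB33.
LAB31 starts before LAB30 ends → LAB30 and LAB31 overlap.
LAB32 starts after LAB30 ends — done with LAB30.
LAB32 starts before LAB31 ends → LAB31 and LAB32 overlap.
LAB34 starts after LAB31 ends — done with LAB31.
LAB34 starts after LAB32 ends — done with LAB32.
LAB33 starts before LAB34 ends → LAB34 and LAB33 overlap.

LAB30 & LAB31, LAB31 & LAB32, LAB33 & LAB34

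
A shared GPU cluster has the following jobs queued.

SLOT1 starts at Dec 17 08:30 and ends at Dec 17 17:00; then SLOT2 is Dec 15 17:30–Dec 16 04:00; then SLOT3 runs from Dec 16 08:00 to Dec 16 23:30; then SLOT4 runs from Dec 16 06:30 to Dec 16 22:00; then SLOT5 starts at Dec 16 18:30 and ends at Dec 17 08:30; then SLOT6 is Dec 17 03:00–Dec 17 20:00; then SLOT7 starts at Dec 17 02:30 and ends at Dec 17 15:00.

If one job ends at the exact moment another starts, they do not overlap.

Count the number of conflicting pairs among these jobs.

8

Sorted by start: SLOT2, SLOT4, SLOT3, SLOT5, SLOT7, SLOT6, SLOT1.
SLOT4 starts after SLOT2 ends, so nothing later overlaps SLOT2 either.
SLOT3 starts before SLOT4 ends → SLOT4 and SLOT3 overlap.
SLOT5 starts before SLOT4 ends → SLOT4 and SLOT5 overlap.
SLOT7 starts after SLOT4 ends, so nothing later overlaps SLOT4 either.
SLOT5 starts before SLOT3 ends → SLOT3 and SLOT5 overlap.
SLOT7 starts after SLOT3 ends, so nothing later overlaps SLOT3 either.
SLOT7 starts before SLOT5 ends → SLOT5 and SLOT7 overlap.
SLOT6 starts before SLOT5 ends → SLOT5 and SLOT6 overlap.
SLOT1 starts exactly when SLOT5 ends (back-to-back, no overlap).
SLOT6 starts before SLOT7 ends → SLOT7 and SLOT6 overlap.
SLOT1 starts before SLOT7 ends → SLOT7 and SLOT1 overlap.
SLOT1 starts before SLOT6 ends → SLOT6 and SLOT1 overlap.
Overlapping pairs: SLOT1 & SLOT6, SLOT1 & SLOT7, SLOT3 & SLOT4, SLOT3 & SLOT5, SLOT4 & SLOT5, SLOT5 & SLOT6, SLOT5 & SLOT7, SLOT6 & SLOT7 — 8 in total.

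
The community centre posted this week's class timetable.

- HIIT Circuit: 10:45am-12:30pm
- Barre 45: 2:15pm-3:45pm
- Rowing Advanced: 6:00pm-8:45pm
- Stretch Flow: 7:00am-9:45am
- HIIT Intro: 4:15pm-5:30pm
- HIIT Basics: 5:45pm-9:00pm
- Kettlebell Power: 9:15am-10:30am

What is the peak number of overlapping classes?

2

Sweep the timeline, counting +1 at each start and −1 at each end (ends before starts at a tie):
7:00am start Stretch Flow → 1
9:15am start Kettlebell Power → 2
9:45am end Stretch Flow → 1
10:30am end Kettlebell Power → 0
10:45am start HIIT Circuit → 1
12:30pm end HIIT Circuit → 0
2:15pm start Barre 45 → 1
3:45pm end Barre 45 → 0
4:15pm start HIIT Intro → 1
5:30pm end HIIT Intro → 0
5:45pm start HIIT Basics → 1
6:00pm start Rowing Advanced → 2
8:45pm end Rowing Advanced → 1
9:00pm end HIIT Basics → 0
Peak is 2, at 9:15am (Kettlebell Power, Stretch Flow).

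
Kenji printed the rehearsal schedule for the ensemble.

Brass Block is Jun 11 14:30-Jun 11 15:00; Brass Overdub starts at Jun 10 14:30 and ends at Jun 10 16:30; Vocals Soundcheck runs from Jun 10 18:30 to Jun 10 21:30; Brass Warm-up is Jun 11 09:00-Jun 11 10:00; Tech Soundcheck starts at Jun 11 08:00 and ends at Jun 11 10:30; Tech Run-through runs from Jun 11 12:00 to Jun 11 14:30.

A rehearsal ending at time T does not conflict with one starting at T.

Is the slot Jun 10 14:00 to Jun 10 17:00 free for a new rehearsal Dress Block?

Brass Overdub: starts Jun 10 14:30 before Dress Block ends Jun 10 17:00, and ends Jun 10 16:30 after Dress Block starts Jun 10 14:00 → overlap.
Vocals Soundcheck: starts Jun 10 18:30 at or after Dress Block ends Jun 10 17:00 → clear.
Tech Soundcheck: starts Jun 11 08:00 at or after Dress Block ends Jun 10 17:00 → clear.
Brass Warm-up: starts Jun 11 09:00 at or after Dress Block ends Jun 10 17:00 → clear.
Tech Run-through: starts Jun 11 12:00 at or after Dress Block ends Jun 10 17:00 → clear.
Brass Block: starts Jun 11 14:30 at or after Dress Block ends Jun 10 17:00 → clear.
Dress Block overlaps Brass Overdub.

No — it overlaps Brass Overdub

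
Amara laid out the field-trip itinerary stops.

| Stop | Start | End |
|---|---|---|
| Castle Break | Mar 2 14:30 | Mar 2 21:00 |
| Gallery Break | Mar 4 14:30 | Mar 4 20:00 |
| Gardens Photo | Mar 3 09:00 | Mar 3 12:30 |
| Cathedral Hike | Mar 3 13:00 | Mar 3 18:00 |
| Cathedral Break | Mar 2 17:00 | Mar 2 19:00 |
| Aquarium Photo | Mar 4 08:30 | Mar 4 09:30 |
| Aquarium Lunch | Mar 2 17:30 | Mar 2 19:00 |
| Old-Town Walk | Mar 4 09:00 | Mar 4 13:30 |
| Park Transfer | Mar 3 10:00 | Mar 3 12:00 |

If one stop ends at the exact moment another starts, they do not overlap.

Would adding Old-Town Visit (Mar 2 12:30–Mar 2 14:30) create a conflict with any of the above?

No — it doesn't clash with anything

Castle Break: starts Mar 2 14:30 at or after Old-Town Visit ends Mar 2 14:30 → clear.
Cathedral Break: starts Mar 2 17:00 at or after Old-Town Visit ends Mar 2 14:30 → clear.
Aquarium Lunch: starts Mar 2 17:30 at or after Old-Town Visit ends Mar 2 14:30 → clear.
Gardens Photo: starts Mar 3 09:00 at or after Old-Town Visit ends Mar 2 14:30 → clear.
Park Transfer: starts Mar 3 10:00 at or after Old-Town Visit ends Mar 2 14:30 → clear.
Cathedral Hike: starts Mar 3 13:00 at or after Old-Town Visit ends Mar 2 14:30 → clear.
Aquarium Photo: starts Mar 4 08:30 at or after Old-Town Visit ends Mar 2 14:30 → clear.
Old-Town Walk: starts Mar 4 09:00 at or after Old-Town Visit ends Mar 2 14:30 → clear.
Gallery Break: starts Mar 4 14:30 at or after Old-Town Visit ends Mar 2 14:30 → clear.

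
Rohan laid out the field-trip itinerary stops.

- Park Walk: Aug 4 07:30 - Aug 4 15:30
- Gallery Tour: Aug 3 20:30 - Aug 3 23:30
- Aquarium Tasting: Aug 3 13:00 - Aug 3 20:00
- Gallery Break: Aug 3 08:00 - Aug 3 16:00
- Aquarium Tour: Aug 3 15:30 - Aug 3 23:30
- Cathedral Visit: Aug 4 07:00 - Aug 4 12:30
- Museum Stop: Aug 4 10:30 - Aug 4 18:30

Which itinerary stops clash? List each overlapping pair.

Aquarium Tasting & Aquarium Tour, Aquarium Tasting & Gallery Break, Aquarium Tour & Gallery Break, Aquarium Tour & Gallery Tour, Cathedral Visit & Museum Stop, Cathedral Visit & Park Walk, Museum Stop & Park Walk

Sorted by start: Gallery Break, Aquarium Tasting, Aquarium Tour, Gallery Tour, Cathedral Visit, Park Walk, Museum Stop.
Aquarium Tasting starts before Gallery Break ends → Gallery Break and Aquarium Tasting overlap.
Aquarium Tour starts before Gallery Break ends → Gallery Break and Aquarium Tour overlap.
Gallery Tour starts after Gallery Break ends, so nothing later overlaps Gallery Break either.
Aquarium Tour starts before Aquarium Tasting ends → Aquarium Tasting and Aquarium Tour overlap.
Gallery Tour starts after Aquarium Tasting ends, so nothing later overlaps Aquarium Tasting either.
Gallery Tour starts before Aquarium Tour ends → Aquarium Tour and Gallery Tour overlap.
Cathedral Visit starts after Aquarium Tour ends, so nothing later overlaps Aquarium Tour either.
Cathedral Visit starts after Gallery Tour ends, so nothing later overlaps Gallery Tour either.
Park Walk starts before Cathedral Visit ends → Cathedral Visit and Park Walk overlap.
Museum Stop starts before Cathedral Visit ends → Cathedral Visit and Museum Stop overlap.
Museum Stop starts before Park Walk ends → Park Walk and Museum Stop overlap.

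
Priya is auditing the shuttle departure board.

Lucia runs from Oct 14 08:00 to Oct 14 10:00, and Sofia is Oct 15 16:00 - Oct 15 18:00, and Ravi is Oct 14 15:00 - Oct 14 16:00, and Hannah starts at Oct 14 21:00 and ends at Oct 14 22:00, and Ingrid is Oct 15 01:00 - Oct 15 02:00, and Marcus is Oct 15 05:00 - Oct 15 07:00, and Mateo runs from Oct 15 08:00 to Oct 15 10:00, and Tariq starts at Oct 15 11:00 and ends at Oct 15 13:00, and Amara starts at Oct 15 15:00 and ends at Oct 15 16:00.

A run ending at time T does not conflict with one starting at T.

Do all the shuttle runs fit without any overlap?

Sorted by start: Lucia, Ravi, Hannah, Ingrid, Marcus, Mateo, Tariq, Amara, Sofia.
Ravi starts after Lucia ends; Lucia is clear from here.
Hannah starts after Ravi ends; Ravi is clear from here.
Ingrid starts after Hannah ends; Hannah is clear from here.
Marcus starts after Ingrid ends; Ingrid is clear from here.
Mateo starts after Marcus ends; Marcus is clear from here.
Tariq starts after Mateo ends; Mateo is clear from here.
Amara starts after Tariq ends; Tariq is clear from here.
Sofia starts exactly when Amara ends (back-to-back, no overlap).
Every pair is clear; the schedule has no overlaps.

Yes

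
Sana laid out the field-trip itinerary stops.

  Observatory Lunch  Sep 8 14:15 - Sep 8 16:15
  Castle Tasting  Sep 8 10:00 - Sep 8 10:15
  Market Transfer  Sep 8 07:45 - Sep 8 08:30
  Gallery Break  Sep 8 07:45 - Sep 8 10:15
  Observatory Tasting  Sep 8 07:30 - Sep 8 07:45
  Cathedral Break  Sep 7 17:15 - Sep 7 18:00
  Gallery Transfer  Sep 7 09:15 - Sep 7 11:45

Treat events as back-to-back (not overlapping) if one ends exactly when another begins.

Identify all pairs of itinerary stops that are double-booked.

Two intervals overlap when each starts before the other ends.
Sorted by start: Gallery Transfer, Cathedral Break, Observatory Tasting, Market Transfer, Gallery Break, Castle Tasting, Observatory Lunch.
Cathedral Break starts after Gallery Transfer ends, so Gallery Transfer has no further overlaps.
Observatory Tasting starts after Cathedral Break ends, so Cathedral Break has no further overlaps.
Market Transfer starts exactly when Observatory Tasting ends (back-to-back, no overlap), so Observatory Tasting has no further overlaps.
Gallery Break starts before Market Transfer ends → Market Transfer and Gallery Break overlap.
Castle Tasting starts after Market Transfer ends, so Market Transfer has no further overlaps.
Castle Tasting starts before Gallery Break ends → Gallery Break and Castle Tasting overlap.
Observatory Lunch starts after Gallery Break ends.
Observatory Lunch starts after Castle Tasting ends.

Castle Tasting & Gallery Break, Gallery Break & Market Transfer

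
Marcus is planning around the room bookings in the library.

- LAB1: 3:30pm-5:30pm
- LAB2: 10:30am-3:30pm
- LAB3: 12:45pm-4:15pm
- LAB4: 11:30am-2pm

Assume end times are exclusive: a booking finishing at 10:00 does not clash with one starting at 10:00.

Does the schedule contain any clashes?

Yes

Two intervals overlap when each starts before the other ends.
Sorted by start: LAB2, LAB4, LAB3, LAB1.
LAB4 starts before LAB2 ends → LAB2 and LAB4 overlap.
That's a conflict, so the schedule is not conflict-free.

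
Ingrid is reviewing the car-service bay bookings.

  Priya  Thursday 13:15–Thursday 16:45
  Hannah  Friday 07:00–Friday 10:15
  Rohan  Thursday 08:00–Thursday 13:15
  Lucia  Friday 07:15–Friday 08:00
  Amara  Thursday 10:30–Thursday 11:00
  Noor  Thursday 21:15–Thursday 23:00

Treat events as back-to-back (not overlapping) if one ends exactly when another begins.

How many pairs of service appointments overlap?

2

Sorted by start: Rohan, Amara, Priya, Noor, Hannah, Lucia.
Amara starts before Rohan ends → Rohan and Amara overlap.
Priya starts exactly when Rohan ends (back-to-back, no overlap), so Rohan has no further overlaps.
Priya starts after Amara ends, so Amara has no further overlaps.
Noor starts after Priya ends, so Priya has no further overlaps.
Hannah starts after Noor ends, so Noor has no further overlaps.
Lucia starts before Hannah ends → Hannah and Lucia overlap.
Overlapping pairs: Amara & Rohan, Hannah & Lucia — 2 in total.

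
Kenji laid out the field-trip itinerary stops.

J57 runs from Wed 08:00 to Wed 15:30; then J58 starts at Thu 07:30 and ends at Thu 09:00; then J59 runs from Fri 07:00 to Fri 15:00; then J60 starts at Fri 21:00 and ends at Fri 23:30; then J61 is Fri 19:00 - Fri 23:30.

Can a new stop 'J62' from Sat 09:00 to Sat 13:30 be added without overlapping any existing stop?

J57: ends Wed 15:30 at or before J62 starts Sat 09:00 → clear.
J58: ends Thu 09:00 at or before J62 starts Sat 09:00 → clear.
J59: ends Fri 15:00 at or before J62 starts Sat 09:00 → clear.
J61: ends Fri 23:30 at or before J62 starts Sat 09:00 → clear.
J60: ends Fri 23:30 at or before J62 starts Sat 09:00 → clear.

Yes — the slot is free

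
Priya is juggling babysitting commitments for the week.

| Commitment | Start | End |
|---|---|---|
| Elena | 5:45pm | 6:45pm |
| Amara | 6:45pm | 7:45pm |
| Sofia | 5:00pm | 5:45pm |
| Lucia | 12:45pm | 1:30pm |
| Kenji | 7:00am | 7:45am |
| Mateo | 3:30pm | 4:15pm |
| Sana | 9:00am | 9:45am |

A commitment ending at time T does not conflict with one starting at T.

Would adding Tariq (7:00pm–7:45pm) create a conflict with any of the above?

Yes — it overlaps Amara

Kenji: ends 7:45am at or before Tariq starts 7:00pm → clear.
Sana: ends 9:45am at or before Tariq starts 7:00pm → clear.
Lucia: ends 1:30pm at or before Tariq starts 7:00pm → clear.
Mateo: ends 4:15pm at or before Tariq starts 7:00pm → clear.
Sofia: ends 5:45pm at or before Tariq starts 7:00pm → clear.
Elena: ends 6:45pm at or before Tariq starts 7:00pm → clear.
Amara: starts 6:45pm before Tariq ends 7:45pm, and ends 7:45pm after Tariq starts 7:00pm → overlap.
Tariq overlaps Amara.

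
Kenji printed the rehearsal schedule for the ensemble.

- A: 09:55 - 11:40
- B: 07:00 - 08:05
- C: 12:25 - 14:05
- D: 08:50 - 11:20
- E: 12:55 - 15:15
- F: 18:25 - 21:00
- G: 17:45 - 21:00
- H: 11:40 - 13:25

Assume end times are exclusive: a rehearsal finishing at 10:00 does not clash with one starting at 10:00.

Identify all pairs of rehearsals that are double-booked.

Sorted by start: B, D, A, H, C, E, G, F.
D starts after B ends — done with B.
A starts before D ends → D and A overlap.
H starts after D ends — done with D.
H starts exactly when A ends (back-to-back, no overlap) — done with A.
C starts before H ends → H and C overlap.
E starts before H ends → H and E overlap.
G starts after H ends — done with H.
E starts before C ends → C and E overlap.
G starts after C ends — done with C.
G starts after E ends — done with E.
F starts before G ends → G and F overlap.

A & D, C & E, C & H, E & H, F & G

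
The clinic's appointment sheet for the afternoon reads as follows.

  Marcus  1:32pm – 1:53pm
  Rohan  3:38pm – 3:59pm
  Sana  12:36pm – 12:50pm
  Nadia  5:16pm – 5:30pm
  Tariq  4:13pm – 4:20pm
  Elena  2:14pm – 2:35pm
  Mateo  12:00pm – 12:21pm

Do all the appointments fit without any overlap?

Yes

Sorted by start: Mateo, Sana, Marcus, Elena, Rohan, Tariq, Nadia.
Sana starts after Mateo ends, so nothing later overlaps Mateo either.
Marcus starts after Sana ends, so nothing later overlaps Sana either.
Elena starts after Marcus ends, so nothing later overlaps Marcus either.
Rohan starts after Elena ends, so nothing later overlaps Elena either.
Tariq starts after Rohan ends, so nothing later overlaps Rohan either.
Nadia starts after Tariq ends.
Every pair is clear; the schedule has no overlaps.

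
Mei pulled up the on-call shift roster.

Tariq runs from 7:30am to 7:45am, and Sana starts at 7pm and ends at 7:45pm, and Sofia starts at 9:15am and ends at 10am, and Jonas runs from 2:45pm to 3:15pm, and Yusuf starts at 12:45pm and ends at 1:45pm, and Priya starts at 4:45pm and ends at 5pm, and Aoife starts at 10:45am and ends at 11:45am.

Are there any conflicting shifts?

Sorted by start: Tariq, Sofia, Aoife, Yusuf, Jonas, Priya, Sana.
Sofia starts after Tariq ends — done with Tariq.
Aoife starts after Sofia ends — done with Sofia.
Yusuf starts after Aoife ends — done with Aoife.
Jonas starts after Yusuf ends — done with Yusuf.
Priya starts after Jonas ends — done with Jonas.
Sana starts after Priya ends.
Every pair is clear; the schedule has no overlaps.

No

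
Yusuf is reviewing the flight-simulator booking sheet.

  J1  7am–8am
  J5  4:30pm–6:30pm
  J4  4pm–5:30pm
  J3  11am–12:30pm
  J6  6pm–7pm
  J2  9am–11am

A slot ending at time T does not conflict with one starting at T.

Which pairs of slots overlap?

J4 & J5, J5 & J6

Sorted by start: J1, J2, J3, J4, J5, J6.
J2 starts after J1 ends — done with J1.
J3 starts exactly when J2 ends (back-to-back, no overlap) — done with J2.
J4 starts after J3 ends — done with J3.
J5 starts before J4 ends → J4 and J5 overlap.
J6 starts after J4 ends.
J6 starts before J5 ends → J5 and J6 overlap.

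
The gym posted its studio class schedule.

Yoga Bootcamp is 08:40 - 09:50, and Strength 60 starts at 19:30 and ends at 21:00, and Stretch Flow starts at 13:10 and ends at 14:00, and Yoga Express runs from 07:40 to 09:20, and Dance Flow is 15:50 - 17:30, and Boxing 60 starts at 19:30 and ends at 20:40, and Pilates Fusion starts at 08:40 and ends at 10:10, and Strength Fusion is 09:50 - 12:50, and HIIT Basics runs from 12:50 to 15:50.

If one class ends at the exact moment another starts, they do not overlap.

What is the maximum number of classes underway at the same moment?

3

Sweep the timeline, counting +1 at each start and −1 at each end (ends before starts at a tie):
07:40 start Yoga Express → 1
08:40 start Pilates Fusion → 2
08:40 start Yoga Bootcamp → 3
09:20 end Yoga Express → 2
09:50 end Yoga Bootcamp → 1
09:50 start Strength Fusion → 2
10:10 end Pilates Fusion → 1
12:50 end Strength Fusion → 0
12:50 start HIIT Basics → 1
13:10 start Stretch Flow → 2
14:00 end Stretch Flow → 1
15:50 end HIIT Basics → 0
15:50 start Dance Flow → 1
17:30 end Dance Flow → 0
19:30 start Boxing 60 → 1
19:30 start Strength 60 → 2
20:40 end Boxing 60 → 1
21:00 end Strength 60 → 0
Peak is 3, at 08:40 (Pilates Fusion, Yoga Bootcamp, Yoga Express).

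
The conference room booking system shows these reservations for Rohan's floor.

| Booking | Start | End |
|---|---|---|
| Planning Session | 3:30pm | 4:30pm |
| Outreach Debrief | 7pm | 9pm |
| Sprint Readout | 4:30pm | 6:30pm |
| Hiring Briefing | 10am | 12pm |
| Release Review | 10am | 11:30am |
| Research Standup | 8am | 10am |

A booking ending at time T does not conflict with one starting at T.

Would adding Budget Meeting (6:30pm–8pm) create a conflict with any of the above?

Yes — it overlaps Outreach Debrief

Research Standup: ends 10am at or before Budget Meeting starts 6:30pm → clear.
Release Review: ends 11:30am at or before Budget Meeting starts 6:30pm → clear.
Hiring Briefing: ends 12pm at or before Budget Meeting starts 6:30pm → clear.
Planning Session: ends 4:30pm at or before Budget Meeting starts 6:30pm → clear.
Sprint Readout: ends 6:30pm at or before Budget Meeting starts 6:30pm → clear.
Outreach Debrief: starts 7pm before Budget Meeting ends 8pm, and ends 9pm after Budget Meeting starts 6:30pm → overlap.
Budget Meeting overlaps Outreach Debrief.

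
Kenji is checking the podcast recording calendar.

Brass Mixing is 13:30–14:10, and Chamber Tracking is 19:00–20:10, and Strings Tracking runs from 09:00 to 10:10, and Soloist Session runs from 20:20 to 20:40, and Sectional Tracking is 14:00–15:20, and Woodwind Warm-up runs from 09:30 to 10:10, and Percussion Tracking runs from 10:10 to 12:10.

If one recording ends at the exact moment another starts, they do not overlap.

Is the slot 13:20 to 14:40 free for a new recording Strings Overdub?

No — it overlaps Brass Mixing, Sectional Tracking

Strings Tracking: ends 10:10 at or before Strings Overdub starts 13:20 → clear.
Woodwind Warm-up: ends 10:10 at or before Strings Overdub starts 13:20 → clear.
Percussion Tracking: ends 12:10 at or before Strings Overdub starts 13:20 → clear.
Brass Mixing: starts 13:30 before Strings Overdub ends 14:40, and ends 14:10 after Strings Overdub starts 13:20 → overlap.
Sectional Tracking: starts 14:00 before Strings Overdub ends 14:40, and ends 15:20 after Strings Overdub starts 13:20 → overlap.
Chamber Tracking: starts 19:00 at or after Strings Overdub ends 14:40 → clear.
Soloist Session: starts 20:20 at or after Strings Overdub ends 14:40 → clear.
Strings Overdub overlaps Brass Mixing, Sectional Tracking.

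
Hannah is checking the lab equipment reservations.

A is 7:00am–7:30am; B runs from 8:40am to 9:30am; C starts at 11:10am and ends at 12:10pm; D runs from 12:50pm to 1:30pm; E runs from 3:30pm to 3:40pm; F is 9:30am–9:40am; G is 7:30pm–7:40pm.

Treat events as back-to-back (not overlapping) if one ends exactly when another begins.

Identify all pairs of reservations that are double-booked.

no overlapping pairs

Sorted by start: A, B, F, C, D, E, G.
B starts after A ends, so nothing later overlaps A either.
F starts exactly when B ends (back-to-back, no overlap), so nothing later overlaps B either.
C starts after F ends, so nothing later overlaps F either.
D starts after C ends, so nothing later overlaps C either.
E starts after D ends, so nothing later overlaps D either.
G starts after E ends.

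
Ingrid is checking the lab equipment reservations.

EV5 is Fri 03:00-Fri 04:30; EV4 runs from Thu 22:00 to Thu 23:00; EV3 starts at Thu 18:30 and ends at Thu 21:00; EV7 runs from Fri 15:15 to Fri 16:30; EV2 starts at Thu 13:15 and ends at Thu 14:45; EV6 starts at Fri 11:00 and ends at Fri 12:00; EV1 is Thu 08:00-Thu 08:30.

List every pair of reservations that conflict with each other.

no conflicts

Sorted by start: EV1, EV2, EV3, EV4, EV5, EV6, EV7.
EV2 starts after EV1 ends, so EV1 has no further overlaps.
EV3 starts after EV2 ends, so EV2 has no further overlaps.
EV4 starts after EV3 ends, so EV3 has no further overlaps.
EV5 starts after EV4 ends, so EV4 has no further overlaps.
EV6 starts after EV5 ends, so EV5 has no further overlaps.
EV7 starts after EV6 ends.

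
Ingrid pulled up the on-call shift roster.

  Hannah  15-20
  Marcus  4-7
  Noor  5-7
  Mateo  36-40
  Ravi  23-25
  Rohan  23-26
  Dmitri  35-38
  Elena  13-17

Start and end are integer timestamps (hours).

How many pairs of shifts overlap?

4

Check each pair: they overlap iff neither finishes before the other starts.
Sorted by start: Marcus, Noor, Elena, Hannah, Ravi, Rohan, Dmitri, Mateo.
Noor starts before Marcus ends → Marcus and Noor overlap.
Elena starts after Marcus ends, so Marcus has no further overlaps.
Elena starts after Noor ends, so Noor has no further overlaps.
Hannah starts before Elena ends → Elena and Hannah overlap.
Ravi starts after Elena ends, so Elena has no further overlaps.
Ravi starts after Hannah ends, so Hannah has no further overlaps.
Rohan starts before Ravi ends → Ravi and Rohan overlap.
Dmitri starts after Ravi ends, so Ravi has no further overlaps.
Dmitri starts after Rohan ends, so Rohan has no further overlaps.
Mateo starts before Dmitri ends → Dmitri and Mateo overlap.
Overlapping pairs: Dmitri & Mateo, Elena & Hannah, Marcus & Noor, Ravi & Rohan — 4 in total.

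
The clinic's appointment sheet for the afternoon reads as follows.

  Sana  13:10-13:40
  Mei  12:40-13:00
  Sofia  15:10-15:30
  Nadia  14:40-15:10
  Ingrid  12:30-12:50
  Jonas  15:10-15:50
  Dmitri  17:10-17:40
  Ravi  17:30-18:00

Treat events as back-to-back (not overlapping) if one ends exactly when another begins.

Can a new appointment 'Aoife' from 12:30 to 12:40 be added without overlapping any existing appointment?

No — it overlaps Ingrid

Ingrid: starts 12:30 before Aoife ends 12:40, and ends 12:50 after Aoife starts 12:30 → overlap.
Mei: starts 12:40 at or after Aoife ends 12:40 → clear.
Sana: starts 13:10 at or after Aoife ends 12:40 → clear.
Nadia: starts 14:40 at or after Aoife ends 12:40 → clear.
Sofia: starts 15:10 at or after Aoife ends 12:40 → clear.
Jonas: starts 15:10 at or after Aoife ends 12:40 → clear.
Dmitri: starts 17:10 at or after Aoife ends 12:40 → clear.
Ravi: starts 17:30 at or after Aoife ends 12:40 → clear.
Aoife overlaps Ingrid.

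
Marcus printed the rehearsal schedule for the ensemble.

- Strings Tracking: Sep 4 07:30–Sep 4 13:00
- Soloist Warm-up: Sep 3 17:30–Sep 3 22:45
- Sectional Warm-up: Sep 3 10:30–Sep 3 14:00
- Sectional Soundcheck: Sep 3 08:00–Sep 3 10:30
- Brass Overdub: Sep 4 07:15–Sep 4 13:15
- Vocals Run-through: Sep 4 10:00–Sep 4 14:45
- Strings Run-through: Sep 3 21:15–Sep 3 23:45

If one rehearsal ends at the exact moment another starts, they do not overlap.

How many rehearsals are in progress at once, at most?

Walk through starts and ends in time order (an end at T is processed before a start at T):
Sep 3 08:00 start Sectional Soundcheck → 1
Sep 3 10:30 end Sectional Soundcheck → 0
Sep 3 10:30 start Sectional Warm-up → 1
Sep 3 14:00 end Sectional Warm-up → 0
Sep 3 17:30 start Soloist Warm-up → 1
Sep 3 21:15 start Strings Run-through → 2
Sep 3 22:45 end Soloist Warm-up → 1
Sep 3 23:45 end Strings Run-through → 0
Sep 4 07:15 start Brass Overdub → 1
Sep 4 07:30 start Strings Tracking → 2
Sep 4 10:00 start Vocals Run-through → 3
Sep 4 13:00 end Strings Tracking → 2
Sep 4 13:15 end Brass Overdub → 1
Sep 4 14:45 end Vocals Run-through → 0
Peak is 3, at Sep 4 10:00 (Brass Overdub, Strings Tracking, Vocals Run-through).

3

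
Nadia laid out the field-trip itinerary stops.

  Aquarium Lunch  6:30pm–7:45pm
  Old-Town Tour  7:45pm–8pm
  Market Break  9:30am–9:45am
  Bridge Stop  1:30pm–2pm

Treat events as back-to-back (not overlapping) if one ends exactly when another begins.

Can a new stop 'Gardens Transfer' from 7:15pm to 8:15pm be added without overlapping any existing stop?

No — it overlaps Aquarium Lunch, Old-Town Tour

Market Break: ends 9:45am at or before Gardens Transfer starts 7:15pm → clear.
Bridge Stop: ends 2pm at or before Gardens Transfer starts 7:15pm → clear.
Aquarium Lunch: starts 6:30pm before Gardens Transfer ends 8:15pm, and ends 7:45pm after Gardens Transfer starts 7:15pm → overlap.
Old-Town Tour: starts 7:45pm before Gardens Transfer ends 8:15pm, and ends 8pm after Gardens Transfer starts 7:15pm → overlap.
Gardens Transfer overlaps Old-Town Tour, Aquarium Lunch.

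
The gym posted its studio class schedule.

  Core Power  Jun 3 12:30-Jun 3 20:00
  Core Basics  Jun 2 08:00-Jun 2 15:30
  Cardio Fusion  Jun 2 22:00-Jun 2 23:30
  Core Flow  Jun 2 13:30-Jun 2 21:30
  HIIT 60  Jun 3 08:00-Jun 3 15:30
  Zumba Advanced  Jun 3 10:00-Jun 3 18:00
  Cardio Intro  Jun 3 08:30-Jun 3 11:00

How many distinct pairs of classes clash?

6

Check each pair: they overlap iff neither finishes before the other starts.
Sorted by start: Core Basics, Core Flow, Cardio Fusion, HIIT 60, Cardio Intro, Zumba Advanced, Core Power.
Core Flow starts before Core Basics ends → Core Basics and Core Flow overlap.
Cardio Fusion starts after Core Basics ends — done with Core Basics.
Cardio Fusion starts after Core Flow ends — done with Core Flow.
HIIT 60 starts after Cardio Fusion ends — done with Cardio Fusion.
Cardio Intro starts before HIIT 60 ends → HIIT 60 and Cardio Intro overlap.
Zumba Advanced starts before HIIT 60 ends → HIIT 60 and Zumba Advanced overlap.
Core Power starts before HIIT 60 ends → HIIT 60 and Core Power overlap.
Zumba Advanced starts before Cardio Intro ends → Cardio Intro and Zumba Advanced overlap.
Core Power starts after Cardio Intro ends.
Core Power starts before Zumba Advanced ends → Zumba Advanced and Core Power overlap.
Overlapping pairs: Cardio Intro & HIIT 60, Cardio Intro & Zumba Advanced, Core Basics & Core Flow, Core Power & HIIT 60, Core Power & Zumba Advanced, HIIT 60 & Zumba Advanced — 6 in total.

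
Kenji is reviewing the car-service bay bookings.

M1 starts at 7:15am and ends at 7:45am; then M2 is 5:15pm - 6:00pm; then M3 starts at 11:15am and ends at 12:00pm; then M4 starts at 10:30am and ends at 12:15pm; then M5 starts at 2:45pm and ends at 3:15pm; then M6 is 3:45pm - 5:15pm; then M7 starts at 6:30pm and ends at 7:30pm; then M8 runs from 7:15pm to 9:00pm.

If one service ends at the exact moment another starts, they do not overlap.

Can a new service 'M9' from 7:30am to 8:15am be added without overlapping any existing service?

M1: starts 7:15am before M9 ends 8:15am, and ends 7:45am after M9 starts 7:30am → overlap.
M4: starts 10:30am at or after M9 ends 8:15am → clear.
M3: starts 11:15am at or after M9 ends 8:15am → clear.
M5: starts 2:45pm at or after M9 ends 8:15am → clear.
M6: starts 3:45pm at or after M9 ends 8:15am → clear.
M2: starts 5:15pm at or after M9 ends 8:15am → clear.
M7: starts 6:30pm at or after M9 ends 8:15am → clear.
M8: starts 7:15pm at or after M9 ends 8:15am → clear.
M9 overlaps M1.

No — it overlaps M1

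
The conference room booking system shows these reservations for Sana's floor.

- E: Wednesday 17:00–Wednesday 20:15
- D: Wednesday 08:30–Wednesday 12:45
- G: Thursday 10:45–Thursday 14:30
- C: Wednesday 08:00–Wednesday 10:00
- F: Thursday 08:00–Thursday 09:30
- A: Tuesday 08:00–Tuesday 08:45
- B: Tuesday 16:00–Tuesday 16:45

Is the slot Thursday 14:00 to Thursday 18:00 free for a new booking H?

A: ends Tuesday 08:45 at or before H starts Thursday 14:00 → clear.
B: ends Tuesday 16:45 at or before H starts Thursday 14:00 → clear.
C: ends Wednesday 10:00 at or before H starts Thursday 14:00 → clear.
D: ends Wednesday 12:45 at or before H starts Thursday 14:00 → clear.
E: ends Wednesday 20:15 at or before H starts Thursday 14:00 → clear.
F: ends Thursday 09:30 at or before H starts Thursday 14:00 → clear.
G: starts Thursday 10:45 before H ends Thursday 18:00, and ends Thursday 14:30 after H starts Thursday 14:00 → overlap.
H overlaps G.

No — it overlaps G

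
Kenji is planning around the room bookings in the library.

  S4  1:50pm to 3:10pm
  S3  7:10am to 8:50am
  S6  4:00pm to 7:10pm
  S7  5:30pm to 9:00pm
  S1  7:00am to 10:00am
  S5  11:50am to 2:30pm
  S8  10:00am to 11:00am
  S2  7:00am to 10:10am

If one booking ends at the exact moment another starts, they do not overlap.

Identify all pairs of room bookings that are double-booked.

Sorted by start: S1, S2, S3, S8, S5, S4, S6, S7.
S2 starts before S1 ends → S1 and S2 overlap.
S3 starts before S1 ends → S1 and S3 overlap.
S8 starts exactly when S1 ends (back-to-back, no overlap), so S1 has no further overlaps.
S3 starts before S2 ends → S2 and S3 overlap.
S8 starts before S2 ends → S2 and S8 overlap.
S5 starts after S2 ends, so S2 has no further overlaps.
S8 starts after S3 ends, so S3 has no further overlaps.
S5 starts after S8 ends, so S8 has no further overlaps.
S4 starts before S5 ends → S5 and S4 overlap.
S6 starts after S5 ends, so S5 has no further overlaps.
S6 starts after S4 ends, so S4 has no further overlaps.
S7 starts before S6 ends → S6 and S7 overlap.

S1 & S2, S1 & S3, S2 & S3, S2 & S8, S4 & S5, S6 & S7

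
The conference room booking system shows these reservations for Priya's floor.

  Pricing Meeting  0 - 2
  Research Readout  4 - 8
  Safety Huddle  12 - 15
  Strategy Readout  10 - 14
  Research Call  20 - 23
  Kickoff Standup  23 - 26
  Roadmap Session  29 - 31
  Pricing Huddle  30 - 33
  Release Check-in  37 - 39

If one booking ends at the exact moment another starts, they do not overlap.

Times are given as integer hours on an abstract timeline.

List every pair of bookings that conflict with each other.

Sorted by start: Pricing Meeting, Research Readout, Strategy Readout, Safety Huddle, Research Call, Kickoff Standup, Roadmap Session, Pricing Huddle, Release Check-in.
Research Readout starts after Pricing Meeting ends; Pricing Meeting is clear from here.
Strategy Readout starts after Research Readout ends; Research Readout is clear from here.
Safety Huddle starts before Strategy Readout ends → Strategy Readout and Safety Huddle overlap.
Research Call starts after Strategy Readout ends; Strategy Readout is clear from here.
Research Call starts after Safety Huddle ends; Safety Huddle is clear from here.
Kickoff Standup starts exactly when Research Call ends (back-to-back, no overlap); Research Call is clear from here.
Roadmap Session starts after Kickoff Standup ends; Kickoff Standup is clear from here.
Pricing Huddle starts before Roadmap Session ends → Roadmap Session and Pricing Huddle overlap.
Release Check-in starts after Roadmap Session ends.
Release Check-in starts after Pricing Huddle ends.

Pricing Huddle & Roadmap Session, Safety Huddle & Strategy Readout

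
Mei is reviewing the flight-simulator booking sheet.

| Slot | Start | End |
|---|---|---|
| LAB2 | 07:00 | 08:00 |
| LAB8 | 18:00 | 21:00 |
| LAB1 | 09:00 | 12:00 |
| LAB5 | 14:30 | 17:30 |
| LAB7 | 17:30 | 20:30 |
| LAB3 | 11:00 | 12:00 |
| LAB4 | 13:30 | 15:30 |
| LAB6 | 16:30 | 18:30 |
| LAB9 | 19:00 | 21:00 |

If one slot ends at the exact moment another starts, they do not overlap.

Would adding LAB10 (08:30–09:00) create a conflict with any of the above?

No — it doesn't clash with anything

LAB2: ends 08:00 at or before LAB10 starts 08:30 → clear.
LAB1: starts 09:00 at or after LAB10 ends 09:00 → clear.
LAB3: starts 11:00 at or after LAB10 ends 09:00 → clear.
LAB4: starts 13:30 at or after LAB10 ends 09:00 → clear.
LAB5: starts 14:30 at or after LAB10 ends 09:00 → clear.
LAB6: starts 16:30 at or after LAB10 ends 09:00 → clear.
LAB7: starts 17:30 at or after LAB10 ends 09:00 → clear.
LAB8: starts 18:00 at or after LAB10 ends 09:00 → clear.
LAB9: starts 19:00 at or after LAB10 ends 09:00 → clear.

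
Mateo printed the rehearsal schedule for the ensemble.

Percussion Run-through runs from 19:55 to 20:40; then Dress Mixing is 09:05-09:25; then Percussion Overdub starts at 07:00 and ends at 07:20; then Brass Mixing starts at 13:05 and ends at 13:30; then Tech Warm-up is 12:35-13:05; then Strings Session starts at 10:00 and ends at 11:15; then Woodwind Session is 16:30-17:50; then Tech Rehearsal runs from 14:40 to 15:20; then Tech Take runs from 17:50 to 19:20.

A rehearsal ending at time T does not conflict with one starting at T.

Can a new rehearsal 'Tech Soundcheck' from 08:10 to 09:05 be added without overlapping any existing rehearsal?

Percussion Overdub: ends 07:20 at or before Tech Soundcheck starts 08:10 → clear.
Dress Mixing: starts 09:05 at or after Tech Soundcheck ends 09:05 → clear.
Strings Session: starts 10:00 at or after Tech Soundcheck ends 09:05 → clear.
Tech Warm-up: starts 12:35 at or after Tech Soundcheck ends 09:05 → clear.
Brass Mixing: starts 13:05 at or after Tech Soundcheck ends 09:05 → clear.
Tech Rehearsal: starts 14:40 at or after Tech Soundcheck ends 09:05 → clear.
Woodwind Session: starts 16:30 at or after Tech Soundcheck ends 09:05 → clear.
Tech Take: starts 17:50 at or after Tech Soundcheck ends 09:05 → clear.
Percussion Run-through: starts 19:55 at or after Tech Soundcheck ends 09:05 → clear.

Yes — the slot is free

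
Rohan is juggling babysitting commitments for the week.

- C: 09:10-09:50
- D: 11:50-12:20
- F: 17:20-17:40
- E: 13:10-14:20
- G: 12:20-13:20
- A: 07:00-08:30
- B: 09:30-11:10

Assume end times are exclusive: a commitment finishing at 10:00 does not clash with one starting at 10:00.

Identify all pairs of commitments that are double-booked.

Check each pair: they overlap iff neither finishes before the other starts.
Sorted by start: A, C, B, D, G, E, F.
C starts after A ends, so nothing later overlaps A either.
B starts before C ends → C and B overlap.
D starts after C ends, so nothing later overlaps C either.
D starts after B ends, so nothing later overlaps B either.
G starts exactly when D ends (back-to-back, no overlap), so nothing later overlaps D either.
E starts before G ends → G and E overlap.
F starts after G ends.
F starts after E ends.

B & C, E & G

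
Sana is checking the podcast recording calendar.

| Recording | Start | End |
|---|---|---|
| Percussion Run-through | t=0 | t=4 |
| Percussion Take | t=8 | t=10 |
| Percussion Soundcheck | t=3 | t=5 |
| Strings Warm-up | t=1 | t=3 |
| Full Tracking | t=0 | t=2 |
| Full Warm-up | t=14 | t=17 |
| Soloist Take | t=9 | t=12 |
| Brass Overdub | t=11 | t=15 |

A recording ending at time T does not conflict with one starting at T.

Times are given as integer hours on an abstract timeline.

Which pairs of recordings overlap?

Check each pair: they overlap iff neither finishes before the other starts.
Sorted by start: Full Tracking, Percussion Run-through, Strings Warm-up, Percussion Soundcheck, Percussion Take, Soloist Take, Brass Overdub, Full Warm-up.
Percussion Run-through starts before Full Tracking ends → Full Tracking and Percussion Run-through overlap.
Strings Warm-up starts before Full Tracking ends → Full Tracking and Strings Warm-up overlap.
Percussion Soundcheck starts after Full Tracking ends, so Full Tracking has no further overlaps.
Strings Warm-up starts before Percussion Run-through ends → Percussion Run-through and Strings Warm-up overlap.
Percussion Soundcheck starts before Percussion Run-through ends → Percussion Run-through and Percussion Soundcheck overlap.
Percussion Take starts after Percussion Run-through ends, so Percussion Run-through has no further overlaps.
Percussion Soundcheck starts exactly when Strings Warm-up ends (back-to-back, no overlap), so Strings Warm-up has no further overlaps.
Percussion Take starts after Percussion Soundcheck ends, so Percussion Soundcheck has no further overlaps.
Soloist Take starts before Percussion Take ends → Percussion Take and Soloist Take overlap.
Brass Overdub starts after Percussion Take ends, so Percussion Take has no further overlaps.
Brass Overdub starts before Soloist Take ends → Soloist Take and Brass Overdub overlap.
Full Warm-up starts after Soloist Take ends.
Full Warm-up starts before Brass Overdub ends → Brass Overdub and Full Warm-up overlap.

Brass Overdub & Full Warm-up, Brass Overdub & Soloist Take, Full Tracking & Percussion Run-through, Full Tracking & Strings Warm-up, Percussion Run-through & Percussion Soundcheck, Percussion Run-through & Strings Warm-up, Percussion Take & Soloist Take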